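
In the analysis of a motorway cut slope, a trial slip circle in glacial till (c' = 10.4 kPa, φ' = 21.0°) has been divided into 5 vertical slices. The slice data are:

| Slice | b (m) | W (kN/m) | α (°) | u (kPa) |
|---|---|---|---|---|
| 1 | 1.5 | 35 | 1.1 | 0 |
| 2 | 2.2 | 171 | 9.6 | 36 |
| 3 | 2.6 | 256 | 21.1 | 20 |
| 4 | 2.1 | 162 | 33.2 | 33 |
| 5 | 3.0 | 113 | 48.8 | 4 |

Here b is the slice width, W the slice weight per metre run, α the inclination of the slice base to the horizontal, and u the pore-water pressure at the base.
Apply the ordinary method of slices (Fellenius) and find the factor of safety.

FS = 1.02

Ordinary method of slices: FS = Σ[c'·Δl_i + (W_i cosα_i − u_i·Δl_i)·tanφ'] / Σ W_i sinα_i, with Δl_i = b_i / cosα_i.
Slice 1: Δl = 1.5/cos1.1° = 1.500 m; N'_1 = 35·cos1.1° − 0·1.500 = 35.0; c'Δl = 15.60; W sinα = 0.7
Slice 2: Δl = 2.2/cos9.6° = 2.231 m; N'_2 = 171·cos9.6° − 36·2.231 = 88.3; c'Δl = 23.20; W sinα = 28.5
Slice 3: Δl = 2.6/cos21.1° = 2.787 m; N'_3 = 256·cos21.1° − 20·2.787 = 183.1; c'Δl = 28.98; W sinα = 92.2
Slice 4: Δl = 2.1/cos33.2° = 2.510 m; N'_4 = 162·cos33.2° − 33·2.510 = 52.7; c'Δl = 26.10; W sinα = 88.7
Slice 5: Δl = 3.0/cos48.8° = 4.554 m; N'_5 = 113·cos48.8° − 4·4.554 = 56.2; c'Δl = 47.37; W sinα = 85.0
Σc'Δl = 141.3 kN/m; ΣN' = 415.3 kN/m; ΣW sinα = 295.1 kN/m
Resisting = 141.3 + 415.3·tan21.0° = 141.3 + 159.4 = 300.7 kN/m
FS = 300.7 / 295.1 = 1.019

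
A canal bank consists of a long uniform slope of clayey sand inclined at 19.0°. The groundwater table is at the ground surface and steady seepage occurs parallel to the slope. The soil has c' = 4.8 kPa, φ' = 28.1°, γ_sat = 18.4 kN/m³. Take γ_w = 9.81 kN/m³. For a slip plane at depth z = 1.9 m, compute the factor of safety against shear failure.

With seepage parallel to the slope and the water table at the surface, the effective normal stress on the slip plane uses the buoyant unit weight γ' = γ_sat − γ_w while the driving shear stress uses γ_sat:
FS = [c' + γ' z cos²β tanφ'] / [γ_sat z sinβ cosβ]
γ' = 18.4 − 9.81 = 8.59 kN/m³
Numerator = 4.8 + 8.59·1.9·cos²19.0°·tan28.1° = 4.8 + 8.59·1.9·0.8940·0.5340 = 12.591 kPa
Denominator = 18.4·1.9·sin19.0°·cos19.0° = 18.4·1.9·0.3256·0.9455 = 10.762 kPa
FS = 12.591 / 10.762 = 1.170

FS = 1.17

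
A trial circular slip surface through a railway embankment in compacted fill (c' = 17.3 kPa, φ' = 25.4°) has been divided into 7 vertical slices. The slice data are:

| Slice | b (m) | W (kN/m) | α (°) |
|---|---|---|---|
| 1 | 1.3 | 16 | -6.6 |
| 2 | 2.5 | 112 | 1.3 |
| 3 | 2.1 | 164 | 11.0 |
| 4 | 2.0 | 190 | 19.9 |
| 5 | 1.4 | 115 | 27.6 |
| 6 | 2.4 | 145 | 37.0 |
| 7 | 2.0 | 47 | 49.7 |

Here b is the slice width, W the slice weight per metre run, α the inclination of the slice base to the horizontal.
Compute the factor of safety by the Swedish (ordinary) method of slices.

FS = 2.24

Ordinary method of slices: FS = Σ[c'·Δl_i + (W_i cosα_i)·tanφ'] / Σ W_i sinα_i, with Δl_i = b_i / cosα_i.
Slice 1: Δl = 1.3/cos(-6.6°) = 1.309 m; N'_1 = 16·cos(-6.6°) = 15.9; c'Δl = 22.64; W sinα = -1.8
Slice 2: Δl = 2.5/cos1.3° = 2.501 m; N'_2 = 112·cos1.3° = 112.0; c'Δl = 43.26; W sinα = 2.5
Slice 3: Δl = 2.1/cos11.0° = 2.139 m; N'_3 = 164·cos11.0° = 161.0; c'Δl = 37.01; W sinα = 31.3
Slice 4: Δl = 2.0/cos19.9° = 2.127 m; N'_4 = 190·cos19.9° = 178.7; c'Δl = 36.80; W sinα = 64.7
Slice 5: Δl = 1.4/cos27.6° = 1.580 m; N'_5 = 115·cos27.6° = 101.9; c'Δl = 27.33; W sinα = 53.3
Slice 6: Δl = 2.4/cos37.0° = 3.005 m; N'_6 = 145·cos37.0° = 115.8; c'Δl = 51.99; W sinα = 87.3
Slice 7: Δl = 2.0/cos49.7° = 3.092 m; N'_7 = 47·cos49.7° = 30.4; c'Δl = 53.49; W sinα = 35.8
Σc'Δl = 272.5 kN/m; ΣN' = 715.6 kN/m; ΣW sinα = 273.1 kN/m
Resisting = 272.5 + 715.6·tan25.4° = 272.5 + 339.8 = 612.3 kN/m
FS = 612.3 / 273.1 = 2.242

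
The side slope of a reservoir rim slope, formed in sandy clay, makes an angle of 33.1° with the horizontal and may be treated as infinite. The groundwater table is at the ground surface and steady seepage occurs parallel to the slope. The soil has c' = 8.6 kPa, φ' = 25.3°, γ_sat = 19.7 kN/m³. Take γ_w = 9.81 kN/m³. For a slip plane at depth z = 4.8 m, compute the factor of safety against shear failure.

With seepage parallel to the slope and the water table at the surface, the effective normal stress on the slip plane uses the buoyant unit weight γ' = γ_sat − γ_w while the driving shear stress uses γ_sat:
FS = [c' + γ' z cos²β tanφ'] / [γ_sat z sinβ cosβ]
γ' = 19.7 − 9.81 = 9.89 kN/m³
Numerator = 8.6 + 9.89·4.8·cos²33.1°·tan25.3° = 8.6 + 9.89·4.8·0.7018·0.4727 = 24.348 kPa
Denominator = 19.7·4.8·sin33.1°·cos33.1° = 19.7·4.8·0.5461·0.8377 = 43.259 kPa
FS = 24.348 / 43.259 = 0.563

FS = 0.56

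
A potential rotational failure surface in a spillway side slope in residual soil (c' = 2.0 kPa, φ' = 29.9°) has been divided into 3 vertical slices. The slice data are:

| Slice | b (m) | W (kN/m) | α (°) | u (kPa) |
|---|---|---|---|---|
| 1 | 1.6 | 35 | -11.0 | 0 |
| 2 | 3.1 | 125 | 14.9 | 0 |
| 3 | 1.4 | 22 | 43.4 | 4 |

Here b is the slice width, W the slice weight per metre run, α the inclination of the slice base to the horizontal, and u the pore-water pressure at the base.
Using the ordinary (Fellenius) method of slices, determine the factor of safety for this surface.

FS = 2.65

Ordinary method of slices: FS = Σ[c'·Δl_i + (W_i cosα_i − u_i·Δl_i)·tanφ'] / Σ W_i sinα_i, with Δl_i = b_i / cosα_i.
Slice 1: Δl = 1.6/cos(-11.0°) = 1.630 m; N'_1 = 35·cos(-11.0°) − 0·1.630 = 34.4; c'Δl = 3.26; W sinα = -6.7
Slice 2: Δl = 3.1/cos14.9° = 3.208 m; N'_2 = 125·cos14.9° − 0·3.208 = 120.8; c'Δl = 6.42; W sinα = 32.1
Slice 3: Δl = 1.4/cos43.4° = 1.927 m; N'_3 = 22·cos43.4° − 4·1.927 = 8.3; c'Δl = 3.85; W sinα = 15.1
Σc'Δl = 13.5 kN/m; ΣN' = 163.4 kN/m; ΣW sinα = 40.6 kN/m
Resisting = 13.5 + 163.4·tan29.9° = 13.5 + 94.0 = 107.5 kN/m
FS = 107.5 / 40.6 = 2.649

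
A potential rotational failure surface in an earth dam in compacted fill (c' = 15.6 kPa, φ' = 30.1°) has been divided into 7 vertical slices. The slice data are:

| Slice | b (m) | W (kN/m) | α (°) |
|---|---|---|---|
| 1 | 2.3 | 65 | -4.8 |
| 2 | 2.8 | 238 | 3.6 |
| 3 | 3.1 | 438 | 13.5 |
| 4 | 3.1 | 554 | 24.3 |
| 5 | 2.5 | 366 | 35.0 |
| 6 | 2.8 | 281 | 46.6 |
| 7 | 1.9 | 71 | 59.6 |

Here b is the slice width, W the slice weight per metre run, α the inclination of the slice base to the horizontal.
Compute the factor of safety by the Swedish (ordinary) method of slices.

Ordinary method of slices: FS = Σ[c'·Δl_i + (W_i cosα_i)·tanφ'] / Σ W_i sinα_i, with Δl_i = b_i / cosα_i.
Slice 1: Δl = 2.3/cos(-4.8°) = 2.308 m; N'_1 = 65·cos(-4.8°) = 64.8; c'Δl = 36.01; W sinα = -5.4
Slice 2: Δl = 2.8/cos3.6° = 2.806 m; N'_2 = 238·cos3.6° = 237.5; c'Δl = 43.77; W sinα = 14.9
Slice 3: Δl = 3.1/cos13.5° = 3.188 m; N'_3 = 438·cos13.5° = 425.9; c'Δl = 49.73; W sinα = 102.2
Slice 4: Δl = 3.1/cos24.3° = 3.401 m; N'_4 = 554·cos24.3° = 504.9; c'Δl = 53.06; W sinα = 228.0
Slice 5: Δl = 2.5/cos35.0° = 3.052 m; N'_5 = 366·cos35.0° = 299.8; c'Δl = 47.61; W sinα = 209.9
Slice 6: Δl = 2.8/cos46.6° = 4.075 m; N'_6 = 281·cos46.6° = 193.1; c'Δl = 63.57; W sinα = 204.2
Slice 7: Δl = 1.9/cos59.6° = 3.755 m; N'_7 = 71·cos59.6° = 35.9; c'Δl = 58.57; W sinα = 61.2
Σc'Δl = 352.3 kN/m; ΣN' = 1761.9 kN/m; ΣW sinα = 815.1 kN/m
Resisting = 352.3 + 1761.9·tan30.1° = 352.3 + 1021.4 = 1373.7 kN/m
FS = 1373.7 / 815.1 = 1.685

FS = 1.69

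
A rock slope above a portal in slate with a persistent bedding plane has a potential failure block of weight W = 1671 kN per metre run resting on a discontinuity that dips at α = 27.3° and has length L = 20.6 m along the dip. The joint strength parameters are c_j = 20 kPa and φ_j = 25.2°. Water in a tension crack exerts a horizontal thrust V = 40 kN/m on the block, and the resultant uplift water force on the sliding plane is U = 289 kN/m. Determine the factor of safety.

Resolving the block weight along and normal to the plane and applying the Mohr–Coulomb strength on the joint:
N' = W cosα − U − V sinα = 1671·cos27.3° − 289 − 40·sin27.3° = 1177.5 kN/m
Driving force T = W sinα + V cosα = 1671·sin27.3° + 40·cos27.3° = 801.9 kN/m
Resisting force R = c_j·L + N'·tanφ_j = 20·20.6 + 1177.5·tan25.2° = 412.0 + 554.1 = 966.1 kN/m
FS = R / T = 966.1 / 801.9 = 1.205

FS = 1.20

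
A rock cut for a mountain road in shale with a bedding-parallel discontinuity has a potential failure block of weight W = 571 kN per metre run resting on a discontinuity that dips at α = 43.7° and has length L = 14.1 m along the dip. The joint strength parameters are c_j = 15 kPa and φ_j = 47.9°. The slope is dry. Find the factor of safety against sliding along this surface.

FS = 1.69

Resolving the block weight along and normal to the plane and applying the Mohr–Coulomb strength on the joint:
N' = W cosα = 571·cos43.7° = 412.8 kN/m
Driving force T = W sinα = 571·sin43.7° = 394.5 kN/m
Resisting force R = c_j·L + N'·tanφ_j = 15·14.1 + 412.8·tan47.9° = 211.5 + 456.9 = 668.4 kN/m
FS = R / T = 668.4 / 394.5 = 1.694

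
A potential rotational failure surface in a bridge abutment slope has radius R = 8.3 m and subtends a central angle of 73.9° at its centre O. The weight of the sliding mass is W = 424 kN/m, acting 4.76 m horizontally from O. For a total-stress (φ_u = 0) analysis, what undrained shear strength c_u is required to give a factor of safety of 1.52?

c_u = 34.5 kPa

FS = c_u·L_a·R / (W·d), so c_u = FS·W·d / (L_a·R).
Arc length L_a = R·θ = 8.3·(73.9°·π/180) = 8.3·1.2898 = 10.71 m
c_u = 1.52·424·4.76 / (10.71·8.3) = 3067.7 / 88.85 = 34.53 kPa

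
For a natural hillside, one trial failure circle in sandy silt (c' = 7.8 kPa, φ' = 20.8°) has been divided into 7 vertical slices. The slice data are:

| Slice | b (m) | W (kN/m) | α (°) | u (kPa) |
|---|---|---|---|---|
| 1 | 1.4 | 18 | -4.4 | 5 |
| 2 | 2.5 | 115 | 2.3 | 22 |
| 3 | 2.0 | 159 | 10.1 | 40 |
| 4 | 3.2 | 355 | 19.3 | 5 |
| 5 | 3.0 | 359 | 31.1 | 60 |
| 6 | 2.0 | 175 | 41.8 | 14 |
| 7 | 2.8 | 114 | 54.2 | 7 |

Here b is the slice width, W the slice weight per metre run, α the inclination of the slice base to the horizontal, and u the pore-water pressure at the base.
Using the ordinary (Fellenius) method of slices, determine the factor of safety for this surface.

Ordinary method of slices: FS = Σ[c'·Δl_i + (W_i cosα_i − u_i·Δl_i)·tanφ'] / Σ W_i sinα_i, with Δl_i = b_i / cosα_i.
Slice 1: Δl = 1.4/cos(-4.4°) = 1.404 m; N'_1 = 18·cos(-4.4°) − 5·1.404 = 10.9; c'Δl = 10.95; W sinα = -1.4
Slice 2: Δl = 2.5/cos2.3° = 2.502 m; N'_2 = 115·cos2.3° − 22·2.502 = 59.9; c'Δl = 19.52; W sinα = 4.6
Slice 3: Δl = 2.0/cos10.1° = 2.031 m; N'_3 = 159·cos10.1° − 40·2.031 = 75.3; c'Δl = 15.85; W sinα = 27.9
Slice 4: Δl = 3.2/cos19.3° = 3.391 m; N'_4 = 355·cos19.3° − 5·3.391 = 318.1; c'Δl = 26.45; W sinα = 117.3
Slice 5: Δl = 3.0/cos31.1° = 3.504 m; N'_5 = 359·cos31.1° − 60·3.504 = 97.2; c'Δl = 27.33; W sinα = 185.4
Slice 6: Δl = 2.0/cos41.8° = 2.683 m; N'_6 = 175·cos41.8° − 14·2.683 = 92.9; c'Δl = 20.93; W sinα = 116.6
Slice 7: Δl = 2.8/cos54.2° = 4.787 m; N'_7 = 114·cos54.2° − 7·4.787 = 33.2; c'Δl = 37.34; W sinα = 92.5
Σc'Δl = 158.3 kN/m; ΣN' = 687.4 kN/m; ΣW sinα = 543.0 kN/m
Resisting = 158.3 + 687.4·tan20.8° = 158.3 + 261.1 = 419.5 kN/m
FS = 419.5 / 543.0 = 0.773

FS = 0.77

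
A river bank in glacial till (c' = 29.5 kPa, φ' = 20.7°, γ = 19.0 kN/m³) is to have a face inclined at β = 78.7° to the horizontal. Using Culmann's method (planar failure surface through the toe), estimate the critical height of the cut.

Culmann's analysis gives the critical failure plane at α_cr = (β + φ')/2 = (78.7 + 20.7)/2 = 49.7°, and the critical height
H_c = (4c'/γ) · sinβ cosφ' / [1 − cos(β − φ')]
    = (4·29.5/19.0) · sin78.7°·cos20.7° / [1 − cos(58.0°)]
    = 6.211 · 0.9806·0.9354 / [1 − 0.5299]
    = 6.211 · 0.9173 / 0.4701
    = 12.12 m

H_c = 12.12 m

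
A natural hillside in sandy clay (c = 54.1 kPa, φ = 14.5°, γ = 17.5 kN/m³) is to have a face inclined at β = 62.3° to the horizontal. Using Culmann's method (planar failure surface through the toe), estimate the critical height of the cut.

H_c = 32.29 m

Culmann's analysis gives the critical failure plane at α_cr = (β + φ)/2 = (62.3 + 14.5)/2 = 38.4°, and the critical height
H_c = (4c/γ) · sinβ cosφ / [1 − cos(β − φ)]
    = (4·54.1/17.5) · sin62.3°·cos14.5° / [1 − cos(47.8°)]
    = 12.366 · 0.8854·0.9681 / [1 − 0.6717]
    = 12.366 · 0.8572 / 0.3283
    = 32.29 m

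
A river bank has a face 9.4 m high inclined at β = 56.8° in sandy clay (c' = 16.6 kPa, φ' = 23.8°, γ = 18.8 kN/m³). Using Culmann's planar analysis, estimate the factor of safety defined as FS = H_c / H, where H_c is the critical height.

FS = 1.78

H_c = (4c'/γ) · sinβ cosφ' / [1 − cos(β − φ')]
    = (4·16.6/18.8) · sin56.8°·cos23.8° / [1 − cos33.0°]
    = 3.532 · 0.7656 / 0.1613 = 16.76 m
FS = H_c / H = 16.76 / 9.4 = 1.783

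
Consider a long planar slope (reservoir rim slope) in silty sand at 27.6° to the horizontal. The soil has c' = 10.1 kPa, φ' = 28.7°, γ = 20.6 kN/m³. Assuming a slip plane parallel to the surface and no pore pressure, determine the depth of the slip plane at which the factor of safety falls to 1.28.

z = 5.13 m

Setting FS = 1.28 in FS = [c' + γz cos²β tanφ'] / [γz sinβ cosβ] and solving for z:
z = c' / [γ cosβ (FS·sinβ − cosβ·tanφ')]
  = 10.1 / [20.6·cos27.6°·(1.28·sin27.6° − cos27.6°·tan28.7°)]
  = 10.1 / [20.6·0.8862·(1.28·0.4633 − 0.8862·0.5475)]
  = 10.1 / 1.9686 = 5.130 m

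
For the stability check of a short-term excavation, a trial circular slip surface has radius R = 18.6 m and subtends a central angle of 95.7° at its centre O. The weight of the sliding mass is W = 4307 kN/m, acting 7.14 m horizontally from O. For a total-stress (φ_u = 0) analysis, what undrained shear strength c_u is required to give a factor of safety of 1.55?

c_u = 82.5 kPa

FS = c_u·L_a·R / (W·d), so c_u = FS·W·d / (L_a·R).
Arc length L_a = R·θ = 18.6·(95.7°·π/180) = 18.6·1.6703 = 31.07 m
c_u = 1.55·4307·7.14 / (31.07·18.6) = 47665.6 / 577.85 = 82.49 kPa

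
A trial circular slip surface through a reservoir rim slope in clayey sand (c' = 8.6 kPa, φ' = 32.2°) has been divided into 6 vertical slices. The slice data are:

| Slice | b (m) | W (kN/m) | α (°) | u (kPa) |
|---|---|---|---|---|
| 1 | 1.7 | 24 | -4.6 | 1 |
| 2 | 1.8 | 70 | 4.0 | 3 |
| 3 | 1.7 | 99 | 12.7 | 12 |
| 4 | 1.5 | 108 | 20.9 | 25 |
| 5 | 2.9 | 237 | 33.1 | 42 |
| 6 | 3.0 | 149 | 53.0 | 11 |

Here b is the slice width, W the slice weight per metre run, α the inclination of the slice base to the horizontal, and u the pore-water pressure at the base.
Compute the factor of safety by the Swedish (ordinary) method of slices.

FS = 1.05

Ordinary method of slices: FS = Σ[c'·Δl_i + (W_i cosα_i − u_i·Δl_i)·tanφ'] / Σ W_i sinα_i, with Δl_i = b_i / cosα_i.
Slice 1: Δl = 1.7/cos(-4.6°) = 1.705 m; N'_1 = 24·cos(-4.6°) − 1·1.705 = 22.2; c'Δl = 14.67; W sinα = -1.9
Slice 2: Δl = 1.8/cos4.0° = 1.804 m; N'_2 = 70·cos4.0° − 3·1.804 = 64.4; c'Δl = 15.52; W sinα = 4.9
Slice 3: Δl = 1.7/cos12.7° = 1.743 m; N'_3 = 99·cos12.7° − 12·1.743 = 75.7; c'Δl = 14.99; W sinα = 21.8
Slice 4: Δl = 1.5/cos20.9° = 1.606 m; N'_4 = 108·cos20.9° − 25·1.606 = 60.8; c'Δl = 13.81; W sinα = 38.5
Slice 5: Δl = 2.9/cos33.1° = 3.462 m; N'_5 = 237·cos33.1° − 42·3.462 = 53.1; c'Δl = 29.77; W sinα = 129.4
Slice 6: Δl = 3.0/cos53.0° = 4.985 m; N'_6 = 149·cos53.0° − 11·4.985 = 34.8; c'Δl = 42.87; W sinα = 119.0
Σc'Δl = 131.6 kN/m; ΣN' = 311.0 kN/m; ΣW sinα = 311.7 kN/m
Resisting = 131.6 + 311.0·tan32.2° = 131.6 + 195.9 = 327.5 kN/m
FS = 327.5 / 311.7 = 1.051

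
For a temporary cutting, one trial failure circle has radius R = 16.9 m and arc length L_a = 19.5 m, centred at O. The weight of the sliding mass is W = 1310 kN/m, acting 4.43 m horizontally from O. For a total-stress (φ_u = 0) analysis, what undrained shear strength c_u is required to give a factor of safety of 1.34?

FS = c_u·L_a·R / (W·d), so c_u = FS·W·d / (L_a·R).
c_u = 1.34·1310·4.43 / (19.50·16.9) = 7776.4 / 329.55 = 23.60 kPa

c_u = 23.6 kPa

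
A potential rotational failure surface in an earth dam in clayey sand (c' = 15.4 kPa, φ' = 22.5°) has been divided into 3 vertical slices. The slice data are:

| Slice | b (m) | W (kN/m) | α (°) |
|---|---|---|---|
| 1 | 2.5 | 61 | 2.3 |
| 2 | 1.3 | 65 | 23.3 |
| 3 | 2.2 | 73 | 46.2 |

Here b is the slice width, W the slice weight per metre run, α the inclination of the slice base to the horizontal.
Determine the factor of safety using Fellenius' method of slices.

FS = 2.23

Ordinary method of slices: FS = Σ[c'·Δl_i + (W_i cosα_i)·tanφ'] / Σ W_i sinα_i, with Δl_i = b_i / cosα_i.
Slice 1: Δl = 2.5/cos2.3° = 2.502 m; N'_1 = 61·cos2.3° = 61.0; c'Δl = 38.53; W sinα = 2.4
Slice 2: Δl = 1.3/cos23.3° = 1.415 m; N'_2 = 65·cos23.3° = 59.7; c'Δl = 21.80; W sinα = 25.7
Slice 3: Δl = 2.2/cos46.2° = 3.179 m; N'_3 = 73·cos46.2° = 50.5; c'Δl = 48.95; W sinα = 52.7
Σc'Δl = 109.3 kN/m; ΣN' = 171.2 kN/m; ΣW sinα = 80.8 kN/m
Resisting = 109.3 + 171.2·tan22.5° = 109.3 + 70.9 = 180.2 kN/m
FS = 180.2 / 80.8 = 2.229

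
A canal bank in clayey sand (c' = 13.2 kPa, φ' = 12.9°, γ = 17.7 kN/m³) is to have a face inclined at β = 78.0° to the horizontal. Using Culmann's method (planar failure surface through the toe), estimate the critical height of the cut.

Culmann's analysis gives the critical failure plane at α_cr = (β + φ')/2 = (78.0 + 12.9)/2 = 45.5°, and the critical height
H_c = (4c'/γ) · sinβ cosφ' / [1 − cos(β − φ')]
    = (4·13.2/17.7) · sin78.0°·cos12.9° / [1 − cos(65.1°)]
    = 2.983 · 0.9781·0.9748 / [1 − 0.4210]
    = 2.983 · 0.9535 / 0.5790
    = 4.91 m

H_c = 4.91 m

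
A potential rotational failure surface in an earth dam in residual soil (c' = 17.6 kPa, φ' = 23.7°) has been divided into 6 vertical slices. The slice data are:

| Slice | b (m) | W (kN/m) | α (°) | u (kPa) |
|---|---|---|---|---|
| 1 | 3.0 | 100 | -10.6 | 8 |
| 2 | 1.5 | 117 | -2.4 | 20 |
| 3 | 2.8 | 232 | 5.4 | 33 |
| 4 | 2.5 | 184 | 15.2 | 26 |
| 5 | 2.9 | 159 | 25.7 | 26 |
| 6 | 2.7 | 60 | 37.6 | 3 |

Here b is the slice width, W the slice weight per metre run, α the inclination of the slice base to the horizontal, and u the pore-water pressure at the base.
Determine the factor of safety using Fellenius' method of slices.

FS = 3.37

Ordinary method of slices: FS = Σ[c'·Δl_i + (W_i cosα_i − u_i·Δl_i)·tanφ'] / Σ W_i sinα_i, with Δl_i = b_i / cosα_i.
Slice 1: Δl = 3.0/cos(-10.6°) = 3.052 m; N'_1 = 100·cos(-10.6°) − 8·3.052 = 73.9; c'Δl = 53.72; W sinα = -18.4
Slice 2: Δl = 1.5/cos(-2.4°) = 1.501 m; N'_2 = 117·cos(-2.4°) − 20·1.501 = 86.9; c'Δl = 26.42; W sinα = -4.9
Slice 3: Δl = 2.8/cos5.4° = 2.812 m; N'_3 = 232·cos5.4° − 33·2.812 = 138.2; c'Δl = 49.50; W sinα = 21.8
Slice 4: Δl = 2.5/cos15.2° = 2.591 m; N'_4 = 184·cos15.2° − 26·2.591 = 110.2; c'Δl = 45.60; W sinα = 48.2
Slice 5: Δl = 2.9/cos25.7° = 3.218 m; N'_5 = 159·cos25.7° − 26·3.218 = 59.6; c'Δl = 56.64; W sinα = 69.0
Slice 6: Δl = 2.7/cos37.6° = 3.408 m; N'_6 = 60·cos37.6° − 3·3.408 = 37.3; c'Δl = 59.98; W sinα = 36.6
Σc'Δl = 291.9 kN/m; ΣN' = 506.0 kN/m; ΣW sinα = 152.3 kN/m
Resisting = 291.9 + 506.0·tan23.7° = 291.9 + 222.1 = 514.0 kN/m
FS = 514.0 / 152.3 = 3.374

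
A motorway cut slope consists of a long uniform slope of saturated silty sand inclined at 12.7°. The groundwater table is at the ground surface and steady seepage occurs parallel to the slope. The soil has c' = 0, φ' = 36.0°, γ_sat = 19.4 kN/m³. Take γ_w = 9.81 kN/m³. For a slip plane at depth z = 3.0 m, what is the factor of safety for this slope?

With seepage parallel to the slope and the water table at the surface, the effective normal stress on the slip plane uses the buoyant unit weight γ' = γ_sat − γ_w while the driving shear stress uses γ_sat:
FS = [c' + γ' z cos²β tanφ'] / [γ_sat z sinβ cosβ]
(For c' = 0 this reduces to FS = (γ'/γ_sat)·tanφ'/tanβ.)
γ' = 19.4 − 9.81 = 9.59 kN/m³
Numerator = 0.0 + 9.59·3.0·cos²12.7°·tan36.0° = 0.0 + 9.59·3.0·0.9517·0.7265 = 19.892 kPa
Denominator = 19.4·3.0·sin12.7°·cos12.7° = 19.4·3.0·0.2198·0.9755 = 12.482 kPa
FS = 19.892 / 12.482 = 1.594

FS = 1.59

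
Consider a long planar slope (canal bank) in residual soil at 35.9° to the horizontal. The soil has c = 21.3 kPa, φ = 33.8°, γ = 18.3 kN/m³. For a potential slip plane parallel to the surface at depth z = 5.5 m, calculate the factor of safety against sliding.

For an infinite slope with a slip plane parallel to the surface (no pore pressure): FS = [c + γz cos²β tanφ] / [γz sinβ cosβ].
γz = 18.3·5.5 = 100.65 kN/m²
Numerator = 21.3 + 100.65·cos²35.9°·tan33.8° = 21.3 + 100.65·0.6562·0.6694 = 65.512 kPa
Denominator = 100.65·sin35.9°·cos35.9° = 100.65·0.5864·0.8100 = 47.807 kPa
FS = 65.512 / 47.807 = 1.370

FS = 1.37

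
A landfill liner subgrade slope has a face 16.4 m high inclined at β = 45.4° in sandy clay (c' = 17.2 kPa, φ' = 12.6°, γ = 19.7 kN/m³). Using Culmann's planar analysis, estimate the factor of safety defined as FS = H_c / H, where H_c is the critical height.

H_c = (4c'/γ) · sinβ cosφ' / [1 − cos(β − φ')]
    = (4·17.2/19.7) · sin45.4°·cos12.6° / [1 − cos32.8°]
    = 3.492 · 0.6949 / 0.1594 = 15.22 m
FS = H_c / H = 15.22 / 16.4 = 0.928

FS = 0.93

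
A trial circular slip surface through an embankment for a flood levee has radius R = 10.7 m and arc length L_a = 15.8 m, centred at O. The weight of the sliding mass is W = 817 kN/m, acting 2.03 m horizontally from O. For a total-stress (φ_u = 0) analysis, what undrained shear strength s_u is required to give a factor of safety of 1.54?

FS = s_u·L_a·R / (W·d), so s_u = FS·W·d / (L_a·R).
s_u = 1.54·817·2.03 / (15.80·10.7) = 2554.1 / 169.06 = 15.11 kPa

s_u = 15.1 kPa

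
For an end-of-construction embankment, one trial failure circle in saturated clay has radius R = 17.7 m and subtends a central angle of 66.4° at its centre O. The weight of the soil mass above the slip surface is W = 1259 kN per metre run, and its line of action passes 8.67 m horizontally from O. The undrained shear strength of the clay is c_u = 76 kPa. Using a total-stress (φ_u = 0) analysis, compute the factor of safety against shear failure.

FS = 2.53

Taking moments about the centre O, the resisting moment is provided by the undrained shear strength acting along the arc:
Arc length L_a = R·θ = 17.7·(66.4°·π/180) = 17.7·1.1589 = 20.51 m
M_R = c_u·L_a·R = 76·20.51·17.7 = 27593.4 kN·m/m
M_D = W·d = 1259·8.67 = 10915.5 kN·m/m
FS = M_R / M_D = 27593.4 / 10915.5 = 2.528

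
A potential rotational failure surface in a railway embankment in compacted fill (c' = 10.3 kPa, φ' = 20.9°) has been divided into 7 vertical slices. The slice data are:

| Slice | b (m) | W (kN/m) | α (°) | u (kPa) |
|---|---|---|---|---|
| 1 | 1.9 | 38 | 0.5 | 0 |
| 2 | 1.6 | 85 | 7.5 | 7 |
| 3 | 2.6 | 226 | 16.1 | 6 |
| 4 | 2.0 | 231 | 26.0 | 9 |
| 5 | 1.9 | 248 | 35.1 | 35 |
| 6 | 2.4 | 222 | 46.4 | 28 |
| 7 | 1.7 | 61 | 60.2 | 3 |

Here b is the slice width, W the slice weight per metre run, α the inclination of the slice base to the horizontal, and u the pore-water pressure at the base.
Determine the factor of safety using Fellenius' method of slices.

Ordinary method of slices: FS = Σ[c'·Δl_i + (W_i cosα_i − u_i·Δl_i)·tanφ'] / Σ W_i sinα_i, with Δl_i = b_i / cosα_i.
Slice 1: Δl = 1.9/cos0.5° = 1.900 m; N'_1 = 38·cos0.5° − 0·1.900 = 38.0; c'Δl = 19.57; W sinα = 0.3
Slice 2: Δl = 1.6/cos7.5° = 1.614 m; N'_2 = 85·cos7.5° − 7·1.614 = 73.0; c'Δl = 16.62; W sinα = 11.1
Slice 3: Δl = 2.6/cos16.1° = 2.706 m; N'_3 = 226·cos16.1° − 6·2.706 = 200.9; c'Δl = 27.87; W sinα = 62.7
Slice 4: Δl = 2.0/cos26.0° = 2.225 m; N'_4 = 231·cos26.0° − 9·2.225 = 187.6; c'Δl = 22.92; W sinα = 101.3
Slice 5: Δl = 1.9/cos35.1° = 2.322 m; N'_5 = 248·cos35.1° − 35·2.322 = 121.6; c'Δl = 23.92; W sinα = 142.6
Slice 6: Δl = 2.4/cos46.4° = 3.480 m; N'_6 = 222·cos46.4° − 28·3.480 = 55.7; c'Δl = 35.85; W sinα = 160.8
Slice 7: Δl = 1.7/cos60.2° = 3.421 m; N'_7 = 61·cos60.2° − 3·3.421 = 20.1; c'Δl = 35.23; W sinα = 52.9
Σc'Δl = 182.0 kN/m; ΣN' = 696.8 kN/m; ΣW sinα = 531.7 kN/m
Resisting = 182.0 + 696.8·tan20.9° = 182.0 + 266.1 = 448.1 kN/m
FS = 448.1 / 531.7 = 0.843

FS = 0.84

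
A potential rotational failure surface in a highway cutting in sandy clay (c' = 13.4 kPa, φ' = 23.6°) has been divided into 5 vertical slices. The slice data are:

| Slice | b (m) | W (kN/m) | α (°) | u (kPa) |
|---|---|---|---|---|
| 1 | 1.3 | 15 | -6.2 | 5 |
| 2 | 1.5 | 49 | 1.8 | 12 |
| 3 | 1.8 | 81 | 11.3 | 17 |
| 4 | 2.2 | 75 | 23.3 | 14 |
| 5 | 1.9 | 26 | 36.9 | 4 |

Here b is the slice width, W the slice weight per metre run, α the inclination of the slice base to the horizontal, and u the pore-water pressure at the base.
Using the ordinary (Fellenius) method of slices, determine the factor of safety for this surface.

Ordinary method of slices: FS = Σ[c'·Δl_i + (W_i cosα_i − u_i·Δl_i)·tanφ'] / Σ W_i sinα_i, with Δl_i = b_i / cosα_i.
Slice 1: Δl = 1.3/cos(-6.2°) = 1.308 m; N'_1 = 15·cos(-6.2°) − 5·1.308 = 8.4; c'Δl = 17.52; W sinα = -1.6
Slice 2: Δl = 1.5/cos1.8° = 1.501 m; N'_2 = 49·cos1.8° − 12·1.501 = 31.0; c'Δl = 20.11; W sinα = 1.5
Slice 3: Δl = 1.8/cos11.3° = 1.836 m; N'_3 = 81·cos11.3° − 17·1.836 = 48.2; c'Δl = 24.60; W sinα = 15.9
Slice 4: Δl = 2.2/cos23.3° = 2.395 m; N'_4 = 75·cos23.3° − 14·2.395 = 35.3; c'Δl = 32.10; W sinα = 29.7
Slice 5: Δl = 1.9/cos36.9° = 2.376 m; N'_5 = 26·cos36.9° − 4·2.376 = 11.3; c'Δl = 31.84; W sinα = 15.6
Σc'Δl = 126.2 kN/m; ΣN' = 134.2 kN/m; ΣW sinα = 61.1 kN/m
Resisting = 126.2 + 134.2·tan23.6° = 126.2 + 58.6 = 184.8 kN/m
FS = 184.8 / 61.1 = 3.026

FS = 3.03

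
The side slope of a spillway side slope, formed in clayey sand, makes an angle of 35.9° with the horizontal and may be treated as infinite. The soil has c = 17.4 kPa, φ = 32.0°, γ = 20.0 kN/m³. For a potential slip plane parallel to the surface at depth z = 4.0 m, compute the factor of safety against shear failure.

For an infinite slope with a slip plane parallel to the surface (no pore pressure): FS = [c + γz cos²β tanφ] / [γz sinβ cosβ].
γz = 20.0·4.0 = 80.00 kN/m²
Numerator = 17.4 + 80.00·cos²35.9°·tan32.0° = 17.4 + 80.00·0.6562·0.6249 = 50.202 kPa
Denominator = 80.00·sin35.9°·cos35.9° = 80.00·0.5864·0.8100 = 37.999 kPa
FS = 50.202 / 37.999 = 1.321

FS = 1.32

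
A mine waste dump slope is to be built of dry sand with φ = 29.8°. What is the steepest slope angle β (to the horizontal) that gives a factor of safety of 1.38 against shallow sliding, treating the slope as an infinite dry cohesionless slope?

β = 22.5°

For an infinite dry cohesionless slope FS = tanφ/tanβ, so tanβ = tanφ / FS.
tanβ = tan29.8° / 1.38 = 0.5727 / 1.38 = 0.4150
β = arctan(0.4150) = 22.54°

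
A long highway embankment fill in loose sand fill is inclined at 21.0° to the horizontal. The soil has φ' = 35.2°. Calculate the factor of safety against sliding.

FS = 1.84

For a dry cohesionless infinite slope the factor of safety is FS = tanφ' / tanβ.
FS = tan35.2° / tan21.0° = 0.7054 / 0.3839 = 1.838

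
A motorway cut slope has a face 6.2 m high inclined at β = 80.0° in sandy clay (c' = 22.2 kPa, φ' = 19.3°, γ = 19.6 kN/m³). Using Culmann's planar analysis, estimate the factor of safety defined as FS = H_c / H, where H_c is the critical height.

H_c = (4c'/γ) · sinβ cosφ' / [1 − cos(β − φ')]
    = (4·22.2/19.6) · sin80.0°·cos19.3° / [1 − cos60.7°]
    = 4.531 · 0.9295 / 0.5106 = 8.25 m
FS = H_c / H = 8.25 / 6.2 = 1.330

FS = 1.33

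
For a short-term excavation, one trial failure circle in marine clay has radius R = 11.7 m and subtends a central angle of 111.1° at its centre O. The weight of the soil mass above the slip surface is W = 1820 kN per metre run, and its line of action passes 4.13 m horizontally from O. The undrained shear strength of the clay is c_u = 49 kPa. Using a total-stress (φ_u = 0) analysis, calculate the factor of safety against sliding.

Taking moments about the centre O, the resisting moment is provided by the undrained shear strength acting along the arc:
Arc length L_a = R·θ = 11.7·(111.1°·π/180) = 11.7·1.9391 = 22.69 m
M_R = c_u·L_a·R = 49·22.69·11.7 = 13006.5 kN·m/m
M_D = W·d = 1820·4.13 = 7516.6 kN·m/m
FS = M_R / M_D = 13006.5 / 7516.6 = 1.730

FS = 1.73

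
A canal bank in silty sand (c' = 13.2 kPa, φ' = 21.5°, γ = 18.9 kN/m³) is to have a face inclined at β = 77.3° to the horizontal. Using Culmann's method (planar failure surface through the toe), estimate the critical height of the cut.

H_c = 5.79 m

Culmann's analysis gives the critical failure plane at α_cr = (β + φ')/2 = (77.3 + 21.5)/2 = 49.4°, and the critical height
H_c = (4c'/γ) · sinβ cosφ' / [1 − cos(β − φ')]
    = (4·13.2/18.9) · sin77.3°·cos21.5° / [1 − cos(55.8°)]
    = 2.794 · 0.9755·0.9304 / [1 − 0.5621]
    = 2.794 · 0.9077 / 0.4379
    = 5.79 m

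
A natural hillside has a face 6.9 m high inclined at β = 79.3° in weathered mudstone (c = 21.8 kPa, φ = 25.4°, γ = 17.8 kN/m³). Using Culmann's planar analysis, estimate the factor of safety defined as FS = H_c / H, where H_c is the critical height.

H_c = (4c/γ) · sinβ cosφ / [1 − cos(β − φ)]
    = (4·21.8/17.8) · sin79.3°·cos25.4° / [1 − cos53.9°]
    = 4.899 · 0.8876 / 0.4108 = 10.59 m
FS = H_c / H = 10.59 / 6.9 = 1.534

FS = 1.53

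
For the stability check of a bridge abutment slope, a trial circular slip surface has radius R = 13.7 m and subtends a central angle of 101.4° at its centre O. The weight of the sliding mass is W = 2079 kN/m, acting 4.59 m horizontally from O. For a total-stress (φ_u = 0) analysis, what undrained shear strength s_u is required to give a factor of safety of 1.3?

FS = s_u·L_a·R / (W·d), so s_u = FS·W·d / (L_a·R).
Arc length L_a = R·θ = 13.7·(101.4°·π/180) = 13.7·1.7698 = 24.25 m
s_u = 1.3·2079·4.59 / (24.25·13.7) = 12405.4 / 332.17 = 37.35 kPa

s_u = 37.3 kPa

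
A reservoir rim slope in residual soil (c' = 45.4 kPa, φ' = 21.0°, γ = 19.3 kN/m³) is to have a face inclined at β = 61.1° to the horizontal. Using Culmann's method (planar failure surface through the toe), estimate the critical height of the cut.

H_c = 32.71 m

Culmann's analysis gives the critical failure plane at α_cr = (β + φ')/2 = (61.1 + 21.0)/2 = 41.0°, and the critical height
H_c = (4c'/γ) · sinβ cosφ' / [1 − cos(β − φ')]
    = (4·45.4/19.3) · sin61.1°·cos21.0° / [1 − cos(40.1°)]
    = 9.409 · 0.8755·0.9336 / [1 − 0.7649]
    = 9.409 · 0.8173 / 0.2351
    = 32.71 m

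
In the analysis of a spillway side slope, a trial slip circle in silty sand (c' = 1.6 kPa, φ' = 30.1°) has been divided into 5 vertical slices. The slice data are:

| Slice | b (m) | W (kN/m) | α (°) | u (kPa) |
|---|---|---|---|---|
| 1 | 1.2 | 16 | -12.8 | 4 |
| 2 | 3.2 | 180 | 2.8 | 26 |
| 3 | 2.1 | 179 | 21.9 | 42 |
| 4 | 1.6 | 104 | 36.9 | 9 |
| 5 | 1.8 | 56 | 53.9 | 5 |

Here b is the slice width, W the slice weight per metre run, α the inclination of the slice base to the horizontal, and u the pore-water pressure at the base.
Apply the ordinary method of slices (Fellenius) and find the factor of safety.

FS = 0.95

Ordinary method of slices: FS = Σ[c'·Δl_i + (W_i cosα_i − u_i·Δl_i)·tanφ'] / Σ W_i sinα_i, with Δl_i = b_i / cosα_i.
Slice 1: Δl = 1.2/cos(-12.8°) = 1.231 m; N'_1 = 16·cos(-12.8°) − 4·1.231 = 10.7; c'Δl = 1.97; W sinα = -3.5
Slice 2: Δl = 3.2/cos2.8° = 3.204 m; N'_2 = 180·cos2.8° − 26·3.204 = 96.5; c'Δl = 5.13; W sinα = 8.8
Slice 3: Δl = 2.1/cos21.9° = 2.263 m; N'_3 = 179·cos21.9° − 42·2.263 = 71.0; c'Δl = 3.62; W sinα = 66.8
Slice 4: Δl = 1.6/cos36.9° = 2.001 m; N'_4 = 104·cos36.9° − 9·2.001 = 65.2; c'Δl = 3.20; W sinα = 62.4
Slice 5: Δl = 1.8/cos53.9° = 3.055 m; N'_5 = 56·cos53.9° − 5·3.055 = 17.7; c'Δl = 4.89; W sinα = 45.2
Σc'Δl = 18.8 kN/m; ΣN' = 261.1 kN/m; ΣW sinα = 179.7 kN/m
Resisting = 18.8 + 261.1·tan30.1° = 18.8 + 151.3 = 170.1 kN/m
FS = 170.1 / 179.7 = 0.947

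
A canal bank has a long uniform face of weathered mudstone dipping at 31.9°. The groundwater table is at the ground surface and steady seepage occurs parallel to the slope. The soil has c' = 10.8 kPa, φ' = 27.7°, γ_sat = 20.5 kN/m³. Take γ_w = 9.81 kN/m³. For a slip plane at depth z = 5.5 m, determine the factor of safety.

FS = 0.65

With seepage parallel to the slope and the water table at the surface, the effective normal stress on the slip plane uses the buoyant unit weight γ' = γ_sat − γ_w while the driving shear stress uses γ_sat:
FS = [c' + γ' z cos²β tanφ'] / [γ_sat z sinβ cosβ]
γ' = 20.5 − 9.81 = 10.69 kN/m³
Numerator = 10.8 + 10.69·5.5·cos²31.9°·tan27.7° = 10.8 + 10.69·5.5·0.7208·0.5250 = 33.048 kPa
Denominator = 20.5·5.5·sin31.9°·cos31.9° = 20.5·5.5·0.5284·0.8490 = 50.583 kPa
FS = 33.048 / 50.583 = 0.653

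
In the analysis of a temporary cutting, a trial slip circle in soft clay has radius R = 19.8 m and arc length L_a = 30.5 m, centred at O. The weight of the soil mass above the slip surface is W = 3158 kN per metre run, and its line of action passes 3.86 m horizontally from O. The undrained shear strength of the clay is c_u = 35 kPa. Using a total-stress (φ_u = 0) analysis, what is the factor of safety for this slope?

Taking moments about the centre O, the resisting moment is provided by the undrained shear strength acting along the arc:
M_R = c_u·L_a·R = 35·30.50·19.8 = 21136.5 kN·m/m
M_D = W·d = 3158·3.86 = 12189.9 kN·m/m
FS = M_R / M_D = 21136.5 / 12189.9 = 1.734

FS = 1.73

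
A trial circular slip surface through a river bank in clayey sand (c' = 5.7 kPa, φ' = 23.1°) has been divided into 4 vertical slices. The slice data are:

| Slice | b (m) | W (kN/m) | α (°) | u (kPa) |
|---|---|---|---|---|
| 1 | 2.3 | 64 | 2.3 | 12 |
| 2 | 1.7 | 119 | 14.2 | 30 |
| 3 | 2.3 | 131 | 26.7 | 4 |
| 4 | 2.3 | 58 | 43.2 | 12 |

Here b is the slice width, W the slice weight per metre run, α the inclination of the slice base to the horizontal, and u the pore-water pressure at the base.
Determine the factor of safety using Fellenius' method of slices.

Ordinary method of slices: FS = Σ[c'·Δl_i + (W_i cosα_i − u_i·Δl_i)·tanφ'] / Σ W_i sinα_i, with Δl_i = b_i / cosα_i.
Slice 1: Δl = 2.3/cos2.3° = 2.302 m; N'_1 = 64·cos2.3° − 12·2.302 = 36.3; c'Δl = 13.12; W sinα = 2.6
Slice 2: Δl = 1.7/cos14.2° = 1.754 m; N'_2 = 119·cos14.2° − 30·1.754 = 62.8; c'Δl = 10.00; W sinα = 29.2
Slice 3: Δl = 2.3/cos26.7° = 2.575 m; N'_3 = 131·cos26.7° − 4·2.575 = 106.7; c'Δl = 14.67; W sinα = 58.9
Slice 4: Δl = 2.3/cos43.2° = 3.155 m; N'_4 = 58·cos43.2° − 12·3.155 = 4.4; c'Δl = 17.98; W sinα = 39.7
Σc'Δl = 55.8 kN/m; ΣN' = 210.2 kN/m; ΣW sinα = 130.3 kN/m
Resisting = 55.8 + 210.2·tan23.1° = 55.8 + 89.7 = 145.4 kN/m
FS = 145.4 / 130.3 = 1.116

FS = 1.12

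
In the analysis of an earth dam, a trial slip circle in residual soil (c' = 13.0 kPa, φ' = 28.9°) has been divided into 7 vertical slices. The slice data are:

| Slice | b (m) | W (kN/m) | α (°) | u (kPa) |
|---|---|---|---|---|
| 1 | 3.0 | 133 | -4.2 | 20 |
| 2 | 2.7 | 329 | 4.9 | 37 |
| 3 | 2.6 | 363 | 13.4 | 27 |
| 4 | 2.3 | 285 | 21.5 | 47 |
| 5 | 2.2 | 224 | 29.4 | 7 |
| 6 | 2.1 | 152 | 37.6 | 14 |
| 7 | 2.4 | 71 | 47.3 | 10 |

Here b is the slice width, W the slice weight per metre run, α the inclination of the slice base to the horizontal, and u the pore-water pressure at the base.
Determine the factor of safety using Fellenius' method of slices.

Ordinary method of slices: FS = Σ[c'·Δl_i + (W_i cosα_i − u_i·Δl_i)·tanφ'] / Σ W_i sinα_i, with Δl_i = b_i / cosα_i.
Slice 1: Δl = 3.0/cos(-4.2°) = 3.008 m; N'_1 = 133·cos(-4.2°) − 20·3.008 = 72.5; c'Δl = 39.11; W sinα = -9.7
Slice 2: Δl = 2.7/cos4.9° = 2.710 m; N'_2 = 329·cos4.9° − 37·2.710 = 227.5; c'Δl = 35.23; W sinα = 28.1
Slice 3: Δl = 2.6/cos13.4° = 2.673 m; N'_3 = 363·cos13.4° − 27·2.673 = 281.0; c'Δl = 34.75; W sinα = 84.1
Slice 4: Δl = 2.3/cos21.5° = 2.472 m; N'_4 = 285·cos21.5° − 47·2.472 = 149.0; c'Δl = 32.14; W sinα = 104.5
Slice 5: Δl = 2.2/cos29.4° = 2.525 m; N'_5 = 224·cos29.4° − 7·2.525 = 177.5; c'Δl = 32.83; W sinα = 110.0
Slice 6: Δl = 2.1/cos37.6° = 2.651 m; N'_6 = 152·cos37.6° − 14·2.651 = 83.3; c'Δl = 34.46; W sinα = 92.7
Slice 7: Δl = 2.4/cos47.3° = 3.539 m; N'_7 = 71·cos47.3° − 10·3.539 = 12.8; c'Δl = 46.01; W sinα = 52.2
Σc'Δl = 254.5 kN/m; ΣN' = 1003.5 kN/m; ΣW sinα = 461.8 kN/m
Resisting = 254.5 + 1003.5·tan28.9° = 254.5 + 554.0 = 808.5 kN/m
FS = 808.5 / 461.8 = 1.751

FS = 1.75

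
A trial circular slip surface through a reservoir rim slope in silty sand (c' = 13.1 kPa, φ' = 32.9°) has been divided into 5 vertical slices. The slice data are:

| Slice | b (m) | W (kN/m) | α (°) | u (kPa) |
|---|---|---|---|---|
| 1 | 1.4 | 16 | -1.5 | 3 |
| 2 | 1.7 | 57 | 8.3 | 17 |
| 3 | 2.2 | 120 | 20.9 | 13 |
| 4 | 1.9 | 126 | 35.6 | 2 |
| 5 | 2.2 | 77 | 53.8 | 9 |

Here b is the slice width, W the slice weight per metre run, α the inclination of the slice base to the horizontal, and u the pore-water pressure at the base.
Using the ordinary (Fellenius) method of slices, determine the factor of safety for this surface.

Ordinary method of slices: FS = Σ[c'·Δl_i + (W_i cosα_i − u_i·Δl_i)·tanφ'] / Σ W_i sinα_i, with Δl_i = b_i / cosα_i.
Slice 1: Δl = 1.4/cos(-1.5°) = 1.400 m; N'_1 = 16·cos(-1.5°) − 3·1.400 = 11.8; c'Δl = 18.35; W sinα = -0.4
Slice 2: Δl = 1.7/cos8.3° = 1.718 m; N'_2 = 57·cos8.3° − 17·1.718 = 27.2; c'Δl = 22.51; W sinα = 8.2
Slice 3: Δl = 2.2/cos20.9° = 2.355 m; N'_3 = 120·cos20.9° − 13·2.355 = 81.5; c'Δl = 30.85; W sinα = 42.8
Slice 4: Δl = 1.9/cos35.6° = 2.337 m; N'_4 = 126·cos35.6° − 2·2.337 = 97.8; c'Δl = 30.61; W sinα = 73.3
Slice 5: Δl = 2.2/cos53.8° = 3.725 m; N'_5 = 77·cos53.8° − 9·3.725 = 12.0; c'Δl = 48.80; W sinα = 62.1
Σc'Δl = 151.1 kN/m; ΣN' = 230.2 kN/m; ΣW sinα = 186.1 kN/m
Resisting = 151.1 + 230.2·tan32.9° = 151.1 + 148.9 = 300.0 kN/m
FS = 300.0 / 186.1 = 1.612

FS = 1.61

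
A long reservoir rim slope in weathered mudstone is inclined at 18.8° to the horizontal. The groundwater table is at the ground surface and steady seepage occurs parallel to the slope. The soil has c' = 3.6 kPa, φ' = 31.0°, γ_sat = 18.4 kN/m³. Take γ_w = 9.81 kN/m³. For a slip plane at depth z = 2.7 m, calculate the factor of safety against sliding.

FS = 1.06

With seepage parallel to the slope and the water table at the surface, the effective normal stress on the slip plane uses the buoyant unit weight γ' = γ_sat − γ_w while the driving shear stress uses γ_sat:
FS = [c' + γ' z cos²β tanφ'] / [γ_sat z sinβ cosβ]
γ' = 18.4 − 9.81 = 8.59 kN/m³
Numerator = 3.6 + 8.59·2.7·cos²18.8°·tan31.0° = 3.6 + 8.59·2.7·0.8961·0.6009 = 16.088 kPa
Denominator = 18.4·2.7·sin18.8°·cos18.8° = 18.4·2.7·0.3223·0.9466 = 15.156 kPa
FS = 16.088 / 15.156 = 1.062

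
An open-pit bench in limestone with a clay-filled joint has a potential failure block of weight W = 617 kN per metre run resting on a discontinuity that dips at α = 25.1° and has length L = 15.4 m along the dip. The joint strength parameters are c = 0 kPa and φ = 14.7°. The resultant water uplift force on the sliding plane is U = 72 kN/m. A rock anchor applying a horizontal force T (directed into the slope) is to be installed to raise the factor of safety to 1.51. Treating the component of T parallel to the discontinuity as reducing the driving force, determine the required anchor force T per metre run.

Resolving forces along and normal to the sliding plane, with the horizontal anchor force T adding T·sinα to the effective normal force and T·cosα acting up the plane against the driving force:
FS = [cL + (W cosα − U + T sinα) tanφ] / [W sinα − T cosα]
Without the anchor: N' = 486.7 kN/m, driving T_d = 261.7 kN/m, resisting R = 0·15.4 + 486.7·tan14.7° = 127.7 kN/m, FS = 0.49.
Setting FS = 1.51 and solving for T:
1.51·(261.7 − T cos25.1°) = 127.7 + T sin25.1°·tan14.7°
T·(sin25.1°·tan14.7° + 1.51·cos25.1°) = 1.51·261.7 − 127.7
T·(0.4242·0.2623 + 1.51·0.9056) = 395.2 − 127.7 = 267.5
T·1.4787 = 267.5
T = 180.9 kN/m

T = 181 kN/m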